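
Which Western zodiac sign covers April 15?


Date: April 15
Conventional tropical zodiac dates: Aries from March 21 onward; Taurus starts April 20
April 15 falls within the Aries range

Aries


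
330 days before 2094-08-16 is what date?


Start: 2094-08-16, subtract 330 days
Back 16 days from August 16 reaches July 31, 2094 -> 314 left
July 2094 has 31 days -> back to June 30, 2094 -> 283 left
June 2094 has 30 days -> back to May 31, 2094 -> 253 left
May 2094 has 31 days -> back to April 30, 2094 -> 222 left
April 2094 has 30 days -> back to March 31, 2094 -> 192 left
March 2094 has 31 days -> back to February 28, 2094 -> 161 left
February 2094 has 28 days -> back to January 31, 2094 -> 133 left
January 2094 has 31 days -> back to December 31, 2093 -> 102 left
December 2093 has 31 days -> back to November 30, 2093 -> 71 left
November 2093 has 30 days -> back to October 31, 2093 -> 41 left
October 2093 has 31 days -> back to September 30, 2093 -> 10 left
September 2093: 30 - 10 = 20 -> lands on September 20

Result: 2093-09-20


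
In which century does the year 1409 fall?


Century = (year - 1) // 100 + 1
= (1409 - 1) // 100 + 1
= 1408 // 100 + 1
= 14 + 1

15th century


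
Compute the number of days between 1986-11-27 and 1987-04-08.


From 1986-11-27 to 1987-04-08
1986-11-27: days before November = 31 + 28 + 31 + 30 + 31 + 30 + 31 + 31 + 30 + 31 = 304 (1986 is not a leap year); day of year = 304 + 27 = 331
1987-04-08: days before April = 31 + 28 + 31 = 90 (1987 is not a leap year); day of year = 90 + 8 = 98
Rest of 1986: 365 - 331 = 34
Total = 34 + 98 = 132

132 days


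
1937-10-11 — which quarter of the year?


Month: October (month 10)
Q1: Jan-Mar, Q2: Apr-Jun, Q3: Jul-Sep, Q4: Oct-Dec

Q4


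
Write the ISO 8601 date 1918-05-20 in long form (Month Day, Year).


ISO 1918-05-20 parses as year=1918, month=05, day=20
Month 5 -> May

May 20, 1918


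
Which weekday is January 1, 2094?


Target: January 1, 2094
Anchor: Jan 1, 2094. With p = 2094 - 1 = 2093: (p + p//4 - p//100 + p//400) mod 7 = (2093 + 523 - 20 + 5) mod 7 = 2601 mod 7 = 4 -> Friday (Mon=0 ... Sun=6)
Offset from anchor: 0 days
Weekday index = (4 + 0) mod 7 = 4

Friday


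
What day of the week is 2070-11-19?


Date: November 19, 2070
Anchor: Jan 1, 2070. With p = 2070 - 1 = 2069: (p + p//4 - p//100 + p//400) mod 7 = (2069 + 517 - 20 + 5) mod 7 = 2571 mod 7 = 2 -> Wednesday (Mon=0 ... Sun=6)
Days before November (Jan-Oct): 304; offset = 304 + 19 - 1 = 322
Weekday index = (2 + 322) mod 7 = 2

Day of the week: Wednesday


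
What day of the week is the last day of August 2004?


August 2004 has 31 days
Anchor: Jan 1, 2004. With p = 2004 - 1 = 2003: (p + p//4 - p//100 + p//400) mod 7 = (2003 + 500 - 20 + 5) mod 7 = 2488 mod 7 = 3 -> Thursday (Mon=0 ... Sun=6)
Days before August (Jan-Jul): 213; August 1 index = (3 + 213) mod 7 = 6 -> Sunday
Last day offset: 31 - 1 = 30 days
Weekday index = (6 + 30) mod 7 = 1

Tuesday, August 31


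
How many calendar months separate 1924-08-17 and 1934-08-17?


From August 1924 to August 1934
10 years * 12 = 120 months = 120

120 months


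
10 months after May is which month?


May is month 5
5 + 10 = 15; wrap: 15 - 12 = 3

March


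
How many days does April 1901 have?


April 1901

30 days


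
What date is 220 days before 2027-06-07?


Start: 2027-06-07, subtract 220 days
Back 7 days from June 7 reaches May 31, 2027 -> 213 left
May 2027 has 31 days -> back to April 30, 2027 -> 182 left
April 2027 has 30 days -> back to March 31, 2027 -> 152 left
March 2027 has 31 days -> back to February 28, 2027 -> 121 left
February 2027 has 28 days -> back to January 31, 2027 -> 93 left
January 2027 has 31 days -> back to December 31, 2026 -> 62 left
December 2026 has 31 days -> back to November 30, 2026 -> 31 left
November 2026 has 30 days -> back to October 31, 2026 -> 1 left
October 2026: 31 - 1 = 30 -> lands on October 30

Result: 2026-10-30


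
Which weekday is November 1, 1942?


Target: November 1, 1942
Anchor: Jan 1, 1942. With p = 1942 - 1 = 1941: (p + p//4 - p//100 + p//400) mod 7 = (1941 + 485 - 19 + 4) mod 7 = 2411 mod 7 = 3 -> Thursday (Mon=0 ... Sun=6)
Days before November (Jan-Oct): 304 days
Weekday index = (3 + 304) mod 7 = 6

Sunday


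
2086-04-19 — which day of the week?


Date: April 19, 2086
Anchor: Jan 1, 2086. With p = 2086 - 1 = 2085: (p + p//4 - p//100 + p//400) mod 7 = (2085 + 521 - 20 + 5) mod 7 = 2591 mod 7 = 1 -> Tuesday (Mon=0 ... Sun=6)
Days before April (Jan-Mar): 90; offset = 90 + 19 - 1 = 108
Weekday index = (1 + 108) mod 7 = 4

Day of the week: Friday


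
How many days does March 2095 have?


March 2095

31 days


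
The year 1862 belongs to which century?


Century = (year - 1) // 100 + 1
= (1862 - 1) // 100 + 1
= 1861 // 100 + 1
= 18 + 1

19th century


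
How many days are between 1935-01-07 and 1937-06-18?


From 1935-01-07 to 1937-06-18
1935-01-07: day of year = 7
1937-06-18: days before June = 31 + 28 + 31 + 30 + 31 = 151 (1937 is not a leap year); day of year = 151 + 18 = 169
Rest of 1935: 365 - 7 = 358
Full years 1936 (366): 366
Total = 358 + 366 + 169 = 893

893 days


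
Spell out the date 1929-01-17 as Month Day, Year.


ISO 1929-01-17 parses as year=1929, month=01, day=17
Month 1 -> January

January 17, 1929


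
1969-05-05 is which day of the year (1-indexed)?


Date: May 5, 1969
Days in months 1 through 4: 120
Plus 5 days in May

Day of year: 125


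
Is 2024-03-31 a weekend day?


Anchor: Jan 1, 2024. With p = 2024 - 1 = 2023: (p + p//4 - p//100 + p//400) mod 7 = (2023 + 505 - 20 + 5) mod 7 = 2513 mod 7 = 0 -> Monday (Mon=0 ... Sun=6)
Day of year: 91; offset = 90
Weekday index = (0 + 90) mod 7 = 6 -> Sunday
Weekend days: Saturday, Sunday

Yes


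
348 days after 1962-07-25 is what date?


Start: 1962-07-25, add 348 days
July 1962 has 31 days: 31 - 25 = 6 days to July 31 -> 342 left
August 1962 has 31 days -> 311 left
September 1962 has 30 days -> 281 left
October 1962 has 31 days -> 250 left
November 1962 has 30 days -> 220 left
December 1962 has 31 days -> 189 left
January 1963 has 31 days -> 158 left
February 1963 has 28 days -> 130 left
March 1963 has 31 days -> 99 left
April 1963 has 30 days -> 69 left
May 1963 has 31 days -> 38 left
June 1963 has 30 days -> 8 left
July 1963: 8 <= 31 -> lands on July 8

Result: 1963-07-08


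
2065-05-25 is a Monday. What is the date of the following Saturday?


Current: Monday
Target: Saturday
Days ahead: 5

Next Saturday: 2065-05-30


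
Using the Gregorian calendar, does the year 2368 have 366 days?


Gregorian leap year rule: divisible by 4, but not by 100, unless also by 400.
2368 is divisible by 4 but not 100 -> leap year

Yes


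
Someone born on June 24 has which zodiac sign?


Date: June 24
Conventional tropical zodiac dates: Cancer from June 21 onward; Leo starts July 23
June 24 falls within the Cancer range

Cancer


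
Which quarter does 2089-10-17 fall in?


Month: October (month 10)
Q1: Jan-Mar, Q2: Apr-Jun, Q3: Jul-Sep, Q4: Oct-Dec

Q4


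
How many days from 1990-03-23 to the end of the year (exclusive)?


Day of year: 82 of 365
Remaining = 365 - 82

283 days


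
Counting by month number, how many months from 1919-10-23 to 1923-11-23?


From October 1919 to November 1923
4 years * 12 = 48 months, plus 1 month = 49

49 months


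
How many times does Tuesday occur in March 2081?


March 2081 has 31 days
Anchor: Jan 1, 2081. With p = 2081 - 1 = 2080: (p + p//4 - p//100 + p//400) mod 7 = (2080 + 520 - 20 + 5) mod 7 = 2585 mod 7 = 2 -> Wednesday (Mon=0 ... Sun=6)
Days before March (Jan-Feb): 59; March 1 index = (2 + 59) mod 7 = 5 -> Saturday
First Tuesday is March 4
Tuesdays: 4, 11, 18, 25

4 Tuesdays


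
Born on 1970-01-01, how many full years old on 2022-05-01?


Birth: 1970-01-01
Reference: 2022-05-01
Year difference: 2022 - 1970 = 52

52 years old


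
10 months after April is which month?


April is month 4
4 + 10 = 14; wrap: 14 - 12 = 2

February


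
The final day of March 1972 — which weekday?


March 1972 has 31 days
Anchor: Jan 1, 1972. With p = 1972 - 1 = 1971: (p + p//4 - p//100 + p//400) mod 7 = (1971 + 492 - 19 + 4) mod 7 = 2448 mod 7 = 5 -> Saturday (Mon=0 ... Sun=6)
Days before March (Jan-Feb): 60; March 1 index = (5 + 60) mod 7 = 2 -> Wednesday
Last day offset: 31 - 1 = 30 days
Weekday index = (2 + 30) mod 7 = 4

Friday, March 31


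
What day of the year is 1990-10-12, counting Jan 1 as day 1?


Date: October 12, 1990
Days in months 1 through 9: 273
Plus 12 days in October

Day of year: 285


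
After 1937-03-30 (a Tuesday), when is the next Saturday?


Current: Tuesday
Target: Saturday
Days ahead: 4

Next Saturday: 1937-04-03


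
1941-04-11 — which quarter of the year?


Month: April (month 4)
Q1: Jan-Mar, Q2: Apr-Jun, Q3: Jul-Sep, Q4: Oct-Dec

Q2


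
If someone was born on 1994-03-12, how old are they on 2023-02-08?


Birth: 1994-03-12
Reference: 2023-02-08
Year difference: 2023 - 1994 = 29
Birthday not yet reached in 2023, subtract 1

28 years old


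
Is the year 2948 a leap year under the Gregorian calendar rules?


Gregorian leap year rule: divisible by 4, but not by 100, unless also by 400.
2948 is divisible by 4 but not 100 -> leap year

Yes


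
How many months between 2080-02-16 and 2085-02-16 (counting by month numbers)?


From February 2080 to February 2085
5 years * 12 = 60 months = 60

60 months


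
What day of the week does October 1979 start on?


Target: October 1, 1979
Anchor: Jan 1, 1979. With p = 1979 - 1 = 1978: (p + p//4 - p//100 + p//400) mod 7 = (1978 + 494 - 19 + 4) mod 7 = 2457 mod 7 = 0 -> Monday (Mon=0 ... Sun=6)
Days before October (Jan-Sep): 273 days
Weekday index = (0 + 273) mod 7 = 0

Monday


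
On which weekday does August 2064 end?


August 2064 has 31 days
Anchor: Jan 1, 2064. With p = 2064 - 1 = 2063: (p + p//4 - p//100 + p//400) mod 7 = (2063 + 515 - 20 + 5) mod 7 = 2563 mod 7 = 1 -> Tuesday (Mon=0 ... Sun=6)
Days before August (Jan-Jul): 213; August 1 index = (1 + 213) mod 7 = 4 -> Friday
Last day offset: 31 - 1 = 30 days
Weekday index = (4 + 30) mod 7 = 6

Sunday, August 31


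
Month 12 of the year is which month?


Month 12 of 12

December


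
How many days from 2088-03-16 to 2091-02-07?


From 2088-03-16 to 2091-02-07
2088-03-16: days before March = 31 + 29 = 60 (2088 is a leap year); day of year = 60 + 16 = 76
2091-02-07: days before February = 31; day of year = 31 + 7 = 38
Rest of 2088: 366 - 76 = 290
Full years 2089 (365), 2090 (365): 730
Total = 290 + 730 + 38 = 1058

1058 days


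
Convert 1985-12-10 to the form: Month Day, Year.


ISO 1985-12-10 parses as year=1985, month=12, day=10
Month 12 -> December

December 10, 1985


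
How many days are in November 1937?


November 1937

30 days


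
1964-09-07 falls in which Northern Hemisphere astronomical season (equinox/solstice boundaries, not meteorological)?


Date: September 7
Astronomical Summer (approx.; exact equinox/solstice day varies by year): June 21 to September 21
September 7 falls within the Summer window

Summer


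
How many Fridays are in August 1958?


August 1958 has 31 days
Anchor: Jan 1, 1958. With p = 1958 - 1 = 1957: (p + p//4 - p//100 + p//400) mod 7 = (1957 + 489 - 19 + 4) mod 7 = 2431 mod 7 = 2 -> Wednesday (Mon=0 ... Sun=6)
Days before August (Jan-Jul): 212; August 1 index = (2 + 212) mod 7 = 4 -> Friday
First Friday is August 1
Fridays: 1, 8, 15, 22, 29

5 Fridays


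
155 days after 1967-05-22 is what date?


Start: 1967-05-22, add 155 days
May 1967 has 31 days: 31 - 22 = 9 days to May 31 -> 146 left
June 1967 has 30 days -> 116 left
July 1967 has 31 days -> 85 left
August 1967 has 31 days -> 54 left
September 1967 has 30 days -> 24 left
October 1967: 24 <= 31 -> lands on October 24

Result: 1967-10-24


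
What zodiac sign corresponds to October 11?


Date: October 11
Conventional tropical zodiac dates: Libra from September 23 onward; Scorpio starts October 23
October 11 falls within the Libra range

Libra


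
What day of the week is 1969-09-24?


Date: September 24, 1969
Anchor: Jan 1, 1969. With p = 1969 - 1 = 1968: (p + p//4 - p//100 + p//400) mod 7 = (1968 + 492 - 19 + 4) mod 7 = 2445 mod 7 = 2 -> Wednesday (Mon=0 ... Sun=6)
Days before September (Jan-Aug): 243; offset = 243 + 24 - 1 = 266
Weekday index = (2 + 266) mod 7 = 2

Day of the week: Wednesday


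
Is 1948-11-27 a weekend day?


Anchor: Jan 1, 1948. With p = 1948 - 1 = 1947: (p + p//4 - p//100 + p//400) mod 7 = (1947 + 486 - 19 + 4) mod 7 = 2418 mod 7 = 3 -> Thursday (Mon=0 ... Sun=6)
Day of year: 332; offset = 331
Weekday index = (3 + 331) mod 7 = 5 -> Saturday
Weekend days: Saturday, Sunday

Yes


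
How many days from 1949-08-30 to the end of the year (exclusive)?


Day of year: 242 of 365
Remaining = 365 - 242

123 days


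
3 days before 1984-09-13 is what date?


Start: 1984-09-13, subtract 3 days
13 - 3 = 10 stays within September 1984

Result: 1984-09-10


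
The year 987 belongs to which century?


Century = (year - 1) // 100 + 1
= (987 - 1) // 100 + 1
= 986 // 100 + 1
= 9 + 1

10th century


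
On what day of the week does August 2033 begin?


Target: August 1, 2033
Anchor: Jan 1, 2033. With p = 2033 - 1 = 2032: (p + p//4 - p//100 + p//400) mod 7 = (2032 + 508 - 20 + 5) mod 7 = 2525 mod 7 = 5 -> Saturday (Mon=0 ... Sun=6)
Days before August (Jan-Jul): 212 days
Weekday index = (5 + 212) mod 7 = 0

Monday


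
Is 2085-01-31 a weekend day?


Anchor: Jan 1, 2085. With p = 2085 - 1 = 2084: (p + p//4 - p//100 + p//400) mod 7 = (2084 + 521 - 20 + 5) mod 7 = 2590 mod 7 = 0 -> Monday (Mon=0 ... Sun=6)
Day of year: 31; offset = 30
Weekday index = (0 + 30) mod 7 = 2 -> Wednesday
Weekend days: Saturday, Sunday

No


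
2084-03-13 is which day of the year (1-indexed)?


Date: March 13, 2084
Days in months 1 through 2: 60
Plus 13 days in March

Day of year: 73


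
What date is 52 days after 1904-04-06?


Start: 1904-04-06, add 52 days
April 1904 has 30 days: 30 - 6 = 24 days to April 30 -> 28 left
May 1904: 28 <= 31 -> lands on May 28

Result: 1904-05-28


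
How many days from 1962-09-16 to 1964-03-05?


From 1962-09-16 to 1964-03-05
1962-09-16: days before September = 31 + 28 + 31 + 30 + 31 + 30 + 31 + 31 = 243 (1962 is not a leap year); day of year = 243 + 16 = 259
1964-03-05: days before March = 31 + 29 = 60 (1964 is a leap year); day of year = 60 + 5 = 65
Rest of 1962: 365 - 259 = 106
Full years 1963 (365): 365
Total = 106 + 365 + 65 = 536

536 days


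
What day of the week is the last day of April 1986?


April 1986 has 30 days
Anchor: Jan 1, 1986. With p = 1986 - 1 = 1985: (p + p//4 - p//100 + p//400) mod 7 = (1985 + 496 - 19 + 4) mod 7 = 2466 mod 7 = 2 -> Wednesday (Mon=0 ... Sun=6)
Days before April (Jan-Mar): 90; April 1 index = (2 + 90) mod 7 = 1 -> Tuesday
Last day offset: 30 - 1 = 29 days
Weekday index = (1 + 29) mod 7 = 2

Wednesday, April 30


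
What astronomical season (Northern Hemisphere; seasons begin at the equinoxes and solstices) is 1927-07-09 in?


Date: July 9
Astronomical Summer (approx.; exact equinox/solstice day varies by year): June 21 to September 21
July 9 falls within the Summer window

Summer


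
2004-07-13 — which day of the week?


Date: July 13, 2004
Anchor: Jan 1, 2004. With p = 2004 - 1 = 2003: (p + p//4 - p//100 + p//400) mod 7 = (2003 + 500 - 20 + 5) mod 7 = 2488 mod 7 = 3 -> Thursday (Mon=0 ... Sun=6)
Days before July (Jan-Jun): 182; offset = 182 + 13 - 1 = 194
Weekday index = (3 + 194) mod 7 = 1

Day of the week: Tuesday


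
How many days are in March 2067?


March 2067

31 days


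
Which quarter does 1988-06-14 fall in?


Month: June (month 6)
Q1: Jan-Mar, Q2: Apr-Jun, Q3: Jul-Sep, Q4: Oct-Dec

Q2


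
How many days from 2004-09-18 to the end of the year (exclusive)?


Day of year: 262 of 366
Remaining = 366 - 262

104 days


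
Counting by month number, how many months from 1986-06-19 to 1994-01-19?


From June 1986 to January 1994
8 years * 12 = 96 months, minus 5 months = 91

91 months


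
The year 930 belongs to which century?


Century = (year - 1) // 100 + 1
= (930 - 1) // 100 + 1
= 929 // 100 + 1
= 9 + 1

10th century


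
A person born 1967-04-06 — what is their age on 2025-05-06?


Birth: 1967-04-06
Reference: 2025-05-06
Year difference: 2025 - 1967 = 58

58 years old


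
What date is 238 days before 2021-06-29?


Start: 2021-06-29, subtract 238 days
Back 29 days from June 29 reaches May 31, 2021 -> 209 left
May 2021 has 31 days -> back to April 30, 2021 -> 178 left
April 2021 has 30 days -> back to March 31, 2021 -> 148 left
March 2021 has 31 days -> back to February 28, 2021 -> 117 left
February 2021 has 28 days -> back to January 31, 2021 -> 89 left
January 2021 has 31 days -> back to December 31, 2020 -> 58 left
December 2020 has 31 days -> back to November 30, 2020 -> 27 left
November 2020: 30 - 27 = 3 -> lands on November 3

Result: 2020-11-03


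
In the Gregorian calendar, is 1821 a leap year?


Gregorian leap year rule: divisible by 4, but not by 100, unless also by 400.
1821 is not divisible by 4 -> not a leap year

No


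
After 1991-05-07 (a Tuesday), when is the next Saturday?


Current: Tuesday
Target: Saturday
Days ahead: 4

Next Saturday: 1991-05-11


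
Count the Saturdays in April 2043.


April 2043 has 30 days
Anchor: Jan 1, 2043. With p = 2043 - 1 = 2042: (p + p//4 - p//100 + p//400) mod 7 = (2042 + 510 - 20 + 5) mod 7 = 2537 mod 7 = 3 -> Thursday (Mon=0 ... Sun=6)
Days before April (Jan-Mar): 90; April 1 index = (3 + 90) mod 7 = 2 -> Wednesday
First Saturday is April 4
Saturdays: 4, 11, 18, 25

4 Saturdays


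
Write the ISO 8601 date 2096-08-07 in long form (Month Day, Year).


ISO 2096-08-07 parses as year=2096, month=08, day=07
Month 8 -> August

August 7, 2096


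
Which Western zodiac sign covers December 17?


Date: December 17
Conventional tropical zodiac dates: Sagittarius from November 22 onward; Capricorn starts December 22
December 17 falls within the Sagittarius range

Sagittarius


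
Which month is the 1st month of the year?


Month 1 of 12

January


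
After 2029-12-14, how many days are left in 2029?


Day of year: 348 of 365
Remaining = 365 - 348

17 days


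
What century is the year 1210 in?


Century = (year - 1) // 100 + 1
= (1210 - 1) // 100 + 1
= 1209 // 100 + 1
= 12 + 1

13th century


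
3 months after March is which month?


March is month 3
3 + 3 = 6

June


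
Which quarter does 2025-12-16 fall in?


Month: December (month 12)
Q1: Jan-Mar, Q2: Apr-Jun, Q3: Jul-Sep, Q4: Oct-Dec

Q4


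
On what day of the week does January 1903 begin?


Target: January 1, 1903
Anchor: Jan 1, 1903. With p = 1903 - 1 = 1902: (p + p//4 - p//100 + p//400) mod 7 = (1902 + 475 - 19 + 4) mod 7 = 2362 mod 7 = 3 -> Thursday (Mon=0 ... Sun=6)
Offset from anchor: 0 days
Weekday index = (3 + 0) mod 7 = 3

Thursday


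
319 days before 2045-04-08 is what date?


Start: 2045-04-08, subtract 319 days
Back 8 days from April 8 reaches March 31, 2045 -> 311 left
March 2045 has 31 days -> back to February 28, 2045 -> 280 left
February 2045 has 28 days -> back to January 31, 2045 -> 252 left
January 2045 has 31 days -> back to December 31, 2044 -> 221 left
December 2044 has 31 days -> back to November 30, 2044 -> 190 left
November 2044 has 30 days -> back to October 31, 2044 -> 160 left
October 2044 has 31 days -> back to September 30, 2044 -> 129 left
September 2044 has 30 days -> back to August 31, 2044 -> 99 left
August 2044 has 31 days -> back to July 31, 2044 -> 68 left
July 2044 has 31 days -> back to June 30, 2044 -> 37 left
June 2044 has 30 days -> back to May 31, 2044 -> 7 left
May 2044: 31 - 7 = 24 -> lands on May 24

Result: 2044-05-24


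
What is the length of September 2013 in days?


September 2013

30 days


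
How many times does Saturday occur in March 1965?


March 1965 has 31 days
Anchor: Jan 1, 1965. With p = 1965 - 1 = 1964: (p + p//4 - p//100 + p//400) mod 7 = (1964 + 491 - 19 + 4) mod 7 = 2440 mod 7 = 4 -> Friday (Mon=0 ... Sun=6)
Days before March (Jan-Feb): 59; March 1 index = (4 + 59) mod 7 = 0 -> Monday
First Saturday is March 6
Saturdays: 6, 13, 20, 27

4 Saturdays


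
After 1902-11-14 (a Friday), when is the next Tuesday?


Current: Friday
Target: Tuesday
Days ahead: 4

Next Tuesday: 1902-11-18


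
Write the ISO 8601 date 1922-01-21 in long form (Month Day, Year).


ISO 1922-01-21 parses as year=1922, month=01, day=21
Month 1 -> January

January 21, 1922


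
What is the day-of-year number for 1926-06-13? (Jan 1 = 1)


Date: June 13, 1926
Days in months 1 through 5: 151
Plus 13 days in June

Day of year: 164


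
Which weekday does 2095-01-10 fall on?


Date: January 10, 2095
Anchor: Jan 1, 2095. With p = 2095 - 1 = 2094: (p + p//4 - p//100 + p//400) mod 7 = (2094 + 523 - 20 + 5) mod 7 = 2602 mod 7 = 5 -> Saturday (Mon=0 ... Sun=6)
Days into year = 10 - 1 = 9
Weekday index = (5 + 9) mod 7 = 0

Day of the week: Monday


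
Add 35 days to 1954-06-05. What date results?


Start: 1954-06-05, add 35 days
June 1954 has 30 days: 30 - 5 = 25 days to June 30 -> 10 left
July 1954: 10 <= 31 -> lands on July 10

Result: 1954-07-10


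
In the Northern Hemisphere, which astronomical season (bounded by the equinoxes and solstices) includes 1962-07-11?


Date: July 11
Astronomical Summer (approx.; exact equinox/solstice day varies by year): June 21 to September 21
July 11 falls within the Summer window

Summer


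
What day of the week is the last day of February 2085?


February 2085 has 28 days
Anchor: Jan 1, 2085. With p = 2085 - 1 = 2084: (p + p//4 - p//100 + p//400) mod 7 = (2084 + 521 - 20 + 5) mod 7 = 2590 mod 7 = 0 -> Monday (Mon=0 ... Sun=6)
Days before February (Jan): 31; February 1 index = (0 + 31) mod 7 = 3 -> Thursday
Last day offset: 28 - 1 = 27 days
Weekday index = (3 + 27) mod 7 = 2

Wednesday, February 28


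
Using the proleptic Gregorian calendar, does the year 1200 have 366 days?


Gregorian leap year rule: divisible by 4, but not by 100, unless also by 400.
1200 is divisible by 400 -> leap year

Yes


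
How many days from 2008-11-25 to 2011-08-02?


From 2008-11-25 to 2011-08-02
2008-11-25: days before November = 31 + 29 + 31 + 30 + 31 + 30 + 31 + 31 + 30 + 31 = 305 (2008 is a leap year); day of year = 305 + 25 = 330
2011-08-02: days before August = 31 + 28 + 31 + 30 + 31 + 30 + 31 = 212 (2011 is not a leap year); day of year = 212 + 2 = 214
Rest of 2008: 366 - 330 = 36
Full years 2009 (365), 2010 (365): 730
Total = 36 + 730 + 214 = 980

980 days


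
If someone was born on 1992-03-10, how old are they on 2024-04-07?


Birth: 1992-03-10
Reference: 2024-04-07
Year difference: 2024 - 1992 = 32

32 years old


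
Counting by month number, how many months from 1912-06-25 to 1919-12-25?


From June 1912 to December 1919
7 years * 12 = 84 months, plus 6 months = 90

90 months


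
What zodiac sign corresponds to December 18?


Date: December 18
Conventional tropical zodiac dates: Sagittarius from November 22 onward; Capricorn starts December 22
December 18 falls within the Sagittarius range

Sagittarius


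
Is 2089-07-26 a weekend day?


Anchor: Jan 1, 2089. With p = 2089 - 1 = 2088: (p + p//4 - p//100 + p//400) mod 7 = (2088 + 522 - 20 + 5) mod 7 = 2595 mod 7 = 5 -> Saturday (Mon=0 ... Sun=6)
Day of year: 207; offset = 206
Weekday index = (5 + 206) mod 7 = 1 -> Tuesday
Weekend days: Saturday, Sunday

No


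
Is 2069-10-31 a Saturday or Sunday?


Anchor: Jan 1, 2069. With p = 2069 - 1 = 2068: (p + p//4 - p//100 + p//400) mod 7 = (2068 + 517 - 20 + 5) mod 7 = 2570 mod 7 = 1 -> Tuesday (Mon=0 ... Sun=6)
Day of year: 304; offset = 303
Weekday index = (1 + 303) mod 7 = 3 -> Thursday
Weekend days: Saturday, Sunday

No


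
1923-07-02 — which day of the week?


Date: July 2, 1923
Anchor: Jan 1, 1923. With p = 1923 - 1 = 1922: (p + p//4 - p//100 + p//400) mod 7 = (1922 + 480 - 19 + 4) mod 7 = 2387 mod 7 = 0 -> Monday (Mon=0 ... Sun=6)
Days before July (Jan-Jun): 181; offset = 181 + 2 - 1 = 182
Weekday index = (0 + 182) mod 7 = 0

Day of the week: Monday


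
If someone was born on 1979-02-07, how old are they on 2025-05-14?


Birth: 1979-02-07
Reference: 2025-05-14
Year difference: 2025 - 1979 = 46

46 years old


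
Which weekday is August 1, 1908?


Target: August 1, 1908
Anchor: Jan 1, 1908. With p = 1908 - 1 = 1907: (p + p//4 - p//100 + p//400) mod 7 = (1907 + 476 - 19 + 4) mod 7 = 2368 mod 7 = 2 -> Wednesday (Mon=0 ... Sun=6)
Days before August (Jan-Jul): 213 days
Weekday index = (2 + 213) mod 7 = 5

Saturday


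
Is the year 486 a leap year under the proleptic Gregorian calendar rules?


Gregorian leap year rule: divisible by 4, but not by 100, unless also by 400.
486 is not divisible by 4 -> not a leap year

No


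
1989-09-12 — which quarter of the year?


Month: September (month 9)
Q1: Jan-Mar, Q2: Apr-Jun, Q3: Jul-Sep, Q4: Oct-Dec

Q3


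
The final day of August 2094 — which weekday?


August 2094 has 31 days
Anchor: Jan 1, 2094. With p = 2094 - 1 = 2093: (p + p//4 - p//100 + p//400) mod 7 = (2093 + 523 - 20 + 5) mod 7 = 2601 mod 7 = 4 -> Friday (Mon=0 ... Sun=6)
Days before August (Jan-Jul): 212; August 1 index = (4 + 212) mod 7 = 6 -> Sunday
Last day offset: 31 - 1 = 30 days
Weekday index = (6 + 30) mod 7 = 1

Tuesday, August 31


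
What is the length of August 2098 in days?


August 2098

31 days


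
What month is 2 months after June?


June is month 6
6 + 2 = 8

August


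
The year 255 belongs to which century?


Century = (year - 1) // 100 + 1
= (255 - 1) // 100 + 1
= 254 // 100 + 1
= 2 + 1

3rd century


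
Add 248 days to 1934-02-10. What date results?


Start: 1934-02-10, add 248 days
February 1934 has 28 days: 28 - 10 = 18 days to February 28 -> 230 left
March 1934 has 31 days -> 199 left
April 1934 has 30 days -> 169 left
May 1934 has 31 days -> 138 left
June 1934 has 30 days -> 108 left
July 1934 has 31 days -> 77 left
August 1934 has 31 days -> 46 left
September 1934 has 30 days -> 16 left
October 1934: 16 <= 31 -> lands on October 16

Result: 1934-10-16


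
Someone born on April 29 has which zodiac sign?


Date: April 29
Conventional tropical zodiac dates: Taurus from April 20 onward; Gemini starts May 21
April 29 falls within the Taurus range

Taurus


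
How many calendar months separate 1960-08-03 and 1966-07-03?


From August 1960 to July 1966
6 years * 12 = 72 months, minus 1 month = 71

71 months


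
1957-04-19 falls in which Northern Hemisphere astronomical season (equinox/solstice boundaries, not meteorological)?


Date: April 19
Astronomical Spring (approx.; exact equinox/solstice day varies by year): March 20 to June 20
April 19 falls within the Spring window

Spring


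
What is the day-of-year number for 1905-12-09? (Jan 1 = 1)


Date: December 9, 1905
Days in months 1 through 11: 334
Plus 9 days in December

Day of year: 343


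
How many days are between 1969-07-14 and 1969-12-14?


From 1969-07-14 to 1969-12-14
1969-07-14: days before July = 31 + 28 + 31 + 30 + 31 + 30 = 181 (1969 is not a leap year); day of year = 181 + 14 = 195
1969-12-14: days before December = 31 + 28 + 31 + 30 + 31 + 30 + 31 + 31 + 30 + 31 + 30 = 334 (1969 is not a leap year); day of year = 334 + 14 = 348
Same year: 348 - 195 = 153

153 days


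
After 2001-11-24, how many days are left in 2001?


Day of year: 328 of 365
Remaining = 365 - 328

37 days


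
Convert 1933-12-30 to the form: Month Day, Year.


ISO 1933-12-30 parses as year=1933, month=12, day=30
Month 12 -> December

December 30, 1933


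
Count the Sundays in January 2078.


January 2078 has 31 days
Anchor: Jan 1, 2078. With p = 2078 - 1 = 2077: (p + p//4 - p//100 + p//400) mod 7 = (2077 + 519 - 20 + 5) mod 7 = 2581 mod 7 = 5 -> Saturday (Mon=0 ... Sun=6)
January 1 is the anchor itself -> Saturday
First Sunday is January 2
Sundays: 2, 9, 16, 23, 30

5 Sundays


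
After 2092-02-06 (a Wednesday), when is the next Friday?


Current: Wednesday
Target: Friday
Days ahead: 2

Next Friday: 2092-02-08


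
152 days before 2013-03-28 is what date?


Start: 2013-03-28, subtract 152 days
Back 28 days from March 28 reaches February 28, 2013 -> 124 left
February 2013 has 28 days -> back to January 31, 2013 -> 96 left
January 2013 has 31 days -> back to December 31, 2012 -> 65 left
December 2012 has 31 days -> back to November 30, 2012 -> 34 left
November 2012 has 30 days -> back to October 31, 2012 -> 4 left
October 2012: 31 - 4 = 27 -> lands on October 27

Result: 2012-10-27


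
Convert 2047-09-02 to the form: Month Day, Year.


ISO 2047-09-02 parses as year=2047, month=09, day=02
Month 9 -> September

September 2, 2047


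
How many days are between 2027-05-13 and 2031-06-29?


From 2027-05-13 to 2031-06-29
2027-05-13: days before May = 31 + 28 + 31 + 30 = 120 (2027 is not a leap year); day of year = 120 + 13 = 133
2031-06-29: days before June = 31 + 28 + 31 + 30 + 31 = 151 (2031 is not a leap year); day of year = 151 + 29 = 180
Rest of 2027: 365 - 133 = 232
Full years 2028 (366), 2029 (365), 2030 (365): 1096
Total = 232 + 1096 + 180 = 1508

1508 days


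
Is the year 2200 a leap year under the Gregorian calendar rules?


Gregorian leap year rule: divisible by 4, but not by 100, unless also by 400.
2200 is divisible by 100 but not 400 -> not a leap year

No


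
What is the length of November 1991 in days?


November 1991

30 days


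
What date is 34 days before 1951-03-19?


Start: 1951-03-19, subtract 34 days
Back 19 days from March 19 reaches February 28, 1951 -> 15 left
February 1951: 28 - 15 = 13 -> lands on February 13

Result: 1951-02-13


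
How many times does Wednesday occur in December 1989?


December 1989 has 31 days
Anchor: Jan 1, 1989. With p = 1989 - 1 = 1988: (p + p//4 - p//100 + p//400) mod 7 = (1988 + 497 - 19 + 4) mod 7 = 2470 mod 7 = 6 -> Sunday (Mon=0 ... Sun=6)
Days before December (Jan-Nov): 334; December 1 index = (6 + 334) mod 7 = 4 -> Friday
First Wednesday is December 6
Wednesdays: 6, 13, 20, 27

4 Wednesdays


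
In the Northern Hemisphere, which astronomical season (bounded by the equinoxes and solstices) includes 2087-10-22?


Date: October 22
Astronomical Autumn (approx.; exact equinox/solstice day varies by year): September 22 to December 20
October 22 falls within the Autumn window

Autumn


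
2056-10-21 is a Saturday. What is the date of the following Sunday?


Current: Saturday
Target: Sunday
Days ahead: 1

Next Sunday: 2056-10-22


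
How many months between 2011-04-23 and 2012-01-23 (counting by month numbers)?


From April 2011 to January 2012
1 year * 12 = 12 months, minus 3 months = 9

9 months


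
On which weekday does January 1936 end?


January 1936 has 31 days
Anchor: Jan 1, 1936. With p = 1936 - 1 = 1935: (p + p//4 - p//100 + p//400) mod 7 = (1935 + 483 - 19 + 4) mod 7 = 2403 mod 7 = 2 -> Wednesday (Mon=0 ... Sun=6)
January 1 is the anchor itself -> Wednesday
Last day offset: 31 - 1 = 30 days
Weekday index = (2 + 30) mod 7 = 4

Friday, January 31


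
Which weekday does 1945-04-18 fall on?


Date: April 18, 1945
Anchor: Jan 1, 1945. With p = 1945 - 1 = 1944: (p + p//4 - p//100 + p//400) mod 7 = (1944 + 486 - 19 + 4) mod 7 = 2415 mod 7 = 0 -> Monday (Mon=0 ... Sun=6)
Days before April (Jan-Mar): 90; offset = 90 + 18 - 1 = 107
Weekday index = (0 + 107) mod 7 = 2

Day of the week: Wednesday


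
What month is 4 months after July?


July is month 7
7 + 4 = 11

November


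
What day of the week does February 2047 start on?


Target: February 1, 2047
Anchor: Jan 1, 2047. With p = 2047 - 1 = 2046: (p + p//4 - p//100 + p//400) mod 7 = (2046 + 511 - 20 + 5) mod 7 = 2542 mod 7 = 1 -> Tuesday (Mon=0 ... Sun=6)
Days before February (Jan): 31 days
Weekday index = (1 + 31) mod 7 = 4

Friday


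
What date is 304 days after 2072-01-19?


Start: 2072-01-19, add 304 days
January 2072 has 31 days: 31 - 19 = 12 days to January 31 -> 292 left
February 2072 has 29 days -> 263 left
March 2072 has 31 days -> 232 left
April 2072 has 30 days -> 202 left
May 2072 has 31 days -> 171 left
June 2072 has 30 days -> 141 left
July 2072 has 31 days -> 110 left
August 2072 has 31 days -> 79 left
September 2072 has 30 days -> 49 left
October 2072 has 31 days -> 18 left
November 2072: 18 <= 30 -> lands on November 18

Result: 2072-11-18


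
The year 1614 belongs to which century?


Century = (year - 1) // 100 + 1
= (1614 - 1) // 100 + 1
= 1613 // 100 + 1
= 16 + 1

17th century


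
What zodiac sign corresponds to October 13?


Date: October 13
Conventional tropical zodiac dates: Libra from September 23 onward; Scorpio starts October 23
October 13 falls within the Libra range

Libra


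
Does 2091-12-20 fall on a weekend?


Anchor: Jan 1, 2091. With p = 2091 - 1 = 2090: (p + p//4 - p//100 + p//400) mod 7 = (2090 + 522 - 20 + 5) mod 7 = 2597 mod 7 = 0 -> Monday (Mon=0 ... Sun=6)
Day of year: 354; offset = 353
Weekday index = (0 + 353) mod 7 = 3 -> Thursday
Weekend days: Saturday, Sunday

No


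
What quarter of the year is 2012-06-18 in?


Month: June (month 6)
Q1: Jan-Mar, Q2: Apr-Jun, Q3: Jul-Sep, Q4: Oct-Dec

Q2


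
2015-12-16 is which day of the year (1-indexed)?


Date: December 16, 2015
Days in months 1 through 11: 334
Plus 16 days in December

Day of year: 350


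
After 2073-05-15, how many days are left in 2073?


Day of year: 135 of 365
Remaining = 365 - 135

230 days


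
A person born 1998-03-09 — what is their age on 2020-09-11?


Birth: 1998-03-09
Reference: 2020-09-11
Year difference: 2020 - 1998 = 22

22 years old


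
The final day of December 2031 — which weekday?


December 2031 has 31 days
Anchor: Jan 1, 2031. With p = 2031 - 1 = 2030: (p + p//4 - p//100 + p//400) mod 7 = (2030 + 507 - 20 + 5) mod 7 = 2522 mod 7 = 2 -> Wednesday (Mon=0 ... Sun=6)
Days before December (Jan-Nov): 334; December 1 index = (2 + 334) mod 7 = 0 -> Monday
Last day offset: 31 - 1 = 30 days
Weekday index = (0 + 30) mod 7 = 2

Wednesday, December 31


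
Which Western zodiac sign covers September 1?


Date: September 1
Conventional tropical zodiac dates: Virgo from August 23 onward; Libra starts September 23
September 1 falls within the Virgo range

Virgo


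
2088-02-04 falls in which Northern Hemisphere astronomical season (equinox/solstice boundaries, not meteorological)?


Date: February 4
Astronomical Winter (approx.; exact equinox/solstice day varies by year): December 21 to March 19
February 4 falls within the Winter window

Winter


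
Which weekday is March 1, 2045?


Target: March 1, 2045
Anchor: Jan 1, 2045. With p = 2045 - 1 = 2044: (p + p//4 - p//100 + p//400) mod 7 = (2044 + 511 - 20 + 5) mod 7 = 2540 mod 7 = 6 -> Sunday (Mon=0 ... Sun=6)
Days before March (Jan-Feb): 59 days
Weekday index = (6 + 59) mod 7 = 2

Wednesday


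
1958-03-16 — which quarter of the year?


Month: March (month 3)
Q1: Jan-Mar, Q2: Apr-Jun, Q3: Jul-Sep, Q4: Oct-Dec

Q1


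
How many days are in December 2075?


December 2075

31 days


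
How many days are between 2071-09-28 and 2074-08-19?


From 2071-09-28 to 2074-08-19
2071-09-28: days before September = 31 + 28 + 31 + 30 + 31 + 30 + 31 + 31 = 243 (2071 is not a leap year); day of year = 243 + 28 = 271
2074-08-19: days before August = 31 + 28 + 31 + 30 + 31 + 30 + 31 = 212 (2074 is not a leap year); day of year = 212 + 19 = 231
Rest of 2071: 365 - 271 = 94
Full years 2072 (366), 2073 (365): 731
Total = 94 + 731 + 231 = 1056

1056 days


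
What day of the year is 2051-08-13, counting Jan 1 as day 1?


Date: August 13, 2051
Days in months 1 through 7: 212
Plus 13 days in August

Day of year: 225


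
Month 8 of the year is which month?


Month 8 of 12

August


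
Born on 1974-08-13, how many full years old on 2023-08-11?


Birth: 1974-08-13
Reference: 2023-08-11
Year difference: 2023 - 1974 = 49
Birthday not yet reached in 2023, subtract 1

48 years old


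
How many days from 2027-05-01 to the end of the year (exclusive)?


Day of year: 121 of 365
Remaining = 365 - 121

244 days


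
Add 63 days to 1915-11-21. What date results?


Start: 1915-11-21, add 63 days
November 1915 has 30 days: 30 - 21 = 9 days to November 30 -> 54 left
December 1915 has 31 days -> 23 left
January 1916: 23 <= 31 -> lands on January 23

Result: 1916-01-23


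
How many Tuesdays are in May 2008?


May 2008 has 31 days
Anchor: Jan 1, 2008. With p = 2008 - 1 = 2007: (p + p//4 - p//100 + p//400) mod 7 = (2007 + 501 - 20 + 5) mod 7 = 2493 mod 7 = 1 -> Tuesday (Mon=0 ... Sun=6)
Days before May (Jan-Apr): 121; May 1 index = (1 + 121) mod 7 = 3 -> Thursday
First Tuesday is May 6
Tuesdays: 6, 13, 20, 27

4 Tuesdays


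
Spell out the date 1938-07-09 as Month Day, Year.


ISO 1938-07-09 parses as year=1938, month=07, day=09
Month 7 -> July

July 9, 1938


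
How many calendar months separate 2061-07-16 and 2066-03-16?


From July 2061 to March 2066
5 years * 12 = 60 months, minus 4 months = 56

56 months


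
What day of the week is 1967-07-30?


Date: July 30, 1967
Anchor: Jan 1, 1967. With p = 1967 - 1 = 1966: (p + p//4 - p//100 + p//400) mod 7 = (1966 + 491 - 19 + 4) mod 7 = 2442 mod 7 = 6 -> Sunday (Mon=0 ... Sun=6)
Days before July (Jan-Jun): 181; offset = 181 + 30 - 1 = 210
Weekday index = (6 + 210) mod 7 = 6

Day of the week: Sunday


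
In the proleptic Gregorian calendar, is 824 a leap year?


Gregorian leap year rule: divisible by 4, but not by 100, unless also by 400.
824 is divisible by 4 but not 100 -> leap year

Yes


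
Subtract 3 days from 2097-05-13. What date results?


Start: 2097-05-13, subtract 3 days
13 - 3 = 10 stays within May 2097

Result: 2097-05-10


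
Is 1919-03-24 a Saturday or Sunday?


Anchor: Jan 1, 1919. With p = 1919 - 1 = 1918: (p + p//4 - p//100 + p//400) mod 7 = (1918 + 479 - 19 + 4) mod 7 = 2382 mod 7 = 2 -> Wednesday (Mon=0 ... Sun=6)
Day of year: 83; offset = 82
Weekday index = (2 + 82) mod 7 = 0 -> Monday
Weekend days: Saturday, Sunday

No


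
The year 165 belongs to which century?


Century = (year - 1) // 100 + 1
= (165 - 1) // 100 + 1
= 164 // 100 + 1
= 1 + 1

2nd century


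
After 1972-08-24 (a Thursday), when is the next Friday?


Current: Thursday
Target: Friday
Days ahead: 1

Next Friday: 1972-08-25


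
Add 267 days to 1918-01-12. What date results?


Start: 1918-01-12, add 267 days
January 1918 has 31 days: 31 - 12 = 19 days to January 31 -> 248 left
February 1918 has 28 days -> 220 left
March 1918 has 31 days -> 189 left
April 1918 has 30 days -> 159 left
May 1918 has 31 days -> 128 left
June 1918 has 30 days -> 98 left
July 1918 has 31 days -> 67 left
August 1918 has 31 days -> 36 left
September 1918 has 30 days -> 6 left
October 1918: 6 <= 31 -> lands on October 6

Result: 1918-10-06


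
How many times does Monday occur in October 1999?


October 1999 has 31 days
Anchor: Jan 1, 1999. With p = 1999 - 1 = 1998: (p + p//4 - p//100 + p//400) mod 7 = (1998 + 499 - 19 + 4) mod 7 = 2482 mod 7 = 4 -> Friday (Mon=0 ... Sun=6)
Days before October (Jan-Sep): 273; October 1 index = (4 + 273) mod 7 = 4 -> Friday
First Monday is October 4
Mondays: 4, 11, 18, 25

4 Mondays


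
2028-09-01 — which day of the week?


Date: September 1, 2028
Anchor: Jan 1, 2028. With p = 2028 - 1 = 2027: (p + p//4 - p//100 + p//400) mod 7 = (2027 + 506 - 20 + 5) mod 7 = 2518 mod 7 = 5 -> Saturday (Mon=0 ... Sun=6)
Days before September (Jan-Aug): 244; offset = 244 + 1 - 1 = 244
Weekday index = (5 + 244) mod 7 = 4

Day of the week: Friday
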